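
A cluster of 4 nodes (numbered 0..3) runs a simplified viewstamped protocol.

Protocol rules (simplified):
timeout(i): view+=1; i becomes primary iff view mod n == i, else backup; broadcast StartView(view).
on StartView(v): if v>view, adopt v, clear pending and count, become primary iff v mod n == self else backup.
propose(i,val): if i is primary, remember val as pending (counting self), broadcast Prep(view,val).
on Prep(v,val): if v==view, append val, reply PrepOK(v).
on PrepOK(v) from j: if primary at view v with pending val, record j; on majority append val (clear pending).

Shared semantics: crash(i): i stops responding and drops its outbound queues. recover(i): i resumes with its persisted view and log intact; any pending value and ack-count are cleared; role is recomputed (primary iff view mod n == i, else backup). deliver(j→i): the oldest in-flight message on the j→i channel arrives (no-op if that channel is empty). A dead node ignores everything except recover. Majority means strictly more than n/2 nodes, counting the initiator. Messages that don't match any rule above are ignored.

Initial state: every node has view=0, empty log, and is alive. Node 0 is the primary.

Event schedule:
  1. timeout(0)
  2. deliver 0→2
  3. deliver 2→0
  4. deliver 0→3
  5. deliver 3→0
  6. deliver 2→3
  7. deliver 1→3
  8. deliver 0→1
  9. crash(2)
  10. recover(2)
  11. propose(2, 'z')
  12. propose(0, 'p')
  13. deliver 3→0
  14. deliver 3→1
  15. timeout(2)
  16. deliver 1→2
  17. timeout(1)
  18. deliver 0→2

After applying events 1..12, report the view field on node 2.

1

[1] timeout(0) → N0(back v1 [-])
[2] deliver 0→2 → N2(back v1 [-])
[3] deliver 2→0 → ∅
[4] deliver 0→3 → N3(back v1 [-])
[5] deliver 3→0 → ∅
[6] deliver 2→3 → ∅
[7] deliver 1→3 → ∅
[8] deliver 0→1 → N1(prim v1 [-])
[9] crash(2) → N2(✗back v1 [-])
[10] recover(2) → N2(back v1 [-])
[11] propose(2,'z') → ∅
[12] propose(0,'p') → ∅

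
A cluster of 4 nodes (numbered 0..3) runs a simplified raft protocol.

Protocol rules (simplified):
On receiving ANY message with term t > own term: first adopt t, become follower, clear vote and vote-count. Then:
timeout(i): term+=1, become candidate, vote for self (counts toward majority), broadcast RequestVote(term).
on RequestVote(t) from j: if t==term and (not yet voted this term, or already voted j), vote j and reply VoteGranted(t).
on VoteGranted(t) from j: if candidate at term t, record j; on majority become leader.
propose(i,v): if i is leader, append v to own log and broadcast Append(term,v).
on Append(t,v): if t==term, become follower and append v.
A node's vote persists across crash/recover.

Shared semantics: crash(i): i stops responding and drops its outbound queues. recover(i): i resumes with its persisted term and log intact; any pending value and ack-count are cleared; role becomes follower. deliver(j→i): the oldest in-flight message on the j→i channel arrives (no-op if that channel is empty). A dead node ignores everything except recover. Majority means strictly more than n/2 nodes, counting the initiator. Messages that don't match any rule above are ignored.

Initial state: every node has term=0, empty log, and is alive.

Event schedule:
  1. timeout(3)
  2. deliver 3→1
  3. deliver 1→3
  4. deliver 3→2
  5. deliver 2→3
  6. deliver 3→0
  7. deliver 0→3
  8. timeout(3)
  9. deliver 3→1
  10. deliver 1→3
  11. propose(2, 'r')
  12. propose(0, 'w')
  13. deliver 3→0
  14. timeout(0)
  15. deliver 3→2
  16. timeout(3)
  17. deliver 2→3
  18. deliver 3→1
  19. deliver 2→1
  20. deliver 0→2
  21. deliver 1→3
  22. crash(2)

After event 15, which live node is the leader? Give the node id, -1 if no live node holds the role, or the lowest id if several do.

1. timeout(3):  <3:cand t1 ->
2. deliver 3→1:  <1:foll t1 ->
3. deliver 1→3:  nop
4. deliver 3→2:  <2:foll t1 ->
5. deliver 2→3:  <3:lead t1 ->
6. deliver 3→0:  <0:foll t1 ->
7. deliver 0→3:  nop
8. timeout(3):  <3:cand t2 ->
9. deliver 3→1:  <1:foll t2 ->
10. deliver 1→3:  nop
11. propose(2,'r'):  nop
12. propose(0,'w'):  nop
13. deliver 3→0:  <0:foll t2 ->
14. timeout(0):  <0:cand t3 ->
15. deliver 3→2:  <2:foll t2 ->

-1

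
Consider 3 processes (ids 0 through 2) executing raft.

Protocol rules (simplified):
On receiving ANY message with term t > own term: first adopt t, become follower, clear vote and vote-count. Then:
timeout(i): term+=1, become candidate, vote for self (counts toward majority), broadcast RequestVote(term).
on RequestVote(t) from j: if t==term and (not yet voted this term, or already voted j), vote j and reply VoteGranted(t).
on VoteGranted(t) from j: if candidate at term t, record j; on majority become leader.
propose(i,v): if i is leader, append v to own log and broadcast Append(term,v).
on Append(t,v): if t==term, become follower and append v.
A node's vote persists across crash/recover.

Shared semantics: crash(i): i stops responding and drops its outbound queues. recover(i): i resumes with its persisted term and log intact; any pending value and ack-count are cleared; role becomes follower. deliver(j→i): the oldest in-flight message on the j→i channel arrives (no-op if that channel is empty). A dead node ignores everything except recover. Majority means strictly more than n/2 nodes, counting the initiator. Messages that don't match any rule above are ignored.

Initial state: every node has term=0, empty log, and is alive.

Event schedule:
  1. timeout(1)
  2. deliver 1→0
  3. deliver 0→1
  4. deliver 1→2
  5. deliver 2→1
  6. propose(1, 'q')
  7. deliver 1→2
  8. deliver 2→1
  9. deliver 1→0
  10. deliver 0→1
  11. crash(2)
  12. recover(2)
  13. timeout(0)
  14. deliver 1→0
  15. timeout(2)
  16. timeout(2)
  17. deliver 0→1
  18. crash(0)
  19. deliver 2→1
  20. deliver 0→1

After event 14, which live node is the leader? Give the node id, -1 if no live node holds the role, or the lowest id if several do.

1

[1] timeout(1) → N1(cand t1 [-])
[2] deliver 1→0 → N0(foll t1 [-])
[3] deliver 0→1 → N1(lead t1 [-])
[4] deliver 1→2 → N2(foll t1 [-])
[5] deliver 2→1 → ∅
[6] propose(1,'q') → N1(lead t1 [q])
[7] deliver 1→2 → N2(foll t1 [q])
[8] deliver 2→1 → ∅
[9] deliver 1→0 → N0(foll t1 [q])
[10] deliver 0→1 → ∅
[11] crash(2) → N2(✗foll t1 [q])
[12] recover(2) → N2(foll t1 [q])
[13] timeout(0) → N0(cand t2 [q])
[14] deliver 1→0 → ∅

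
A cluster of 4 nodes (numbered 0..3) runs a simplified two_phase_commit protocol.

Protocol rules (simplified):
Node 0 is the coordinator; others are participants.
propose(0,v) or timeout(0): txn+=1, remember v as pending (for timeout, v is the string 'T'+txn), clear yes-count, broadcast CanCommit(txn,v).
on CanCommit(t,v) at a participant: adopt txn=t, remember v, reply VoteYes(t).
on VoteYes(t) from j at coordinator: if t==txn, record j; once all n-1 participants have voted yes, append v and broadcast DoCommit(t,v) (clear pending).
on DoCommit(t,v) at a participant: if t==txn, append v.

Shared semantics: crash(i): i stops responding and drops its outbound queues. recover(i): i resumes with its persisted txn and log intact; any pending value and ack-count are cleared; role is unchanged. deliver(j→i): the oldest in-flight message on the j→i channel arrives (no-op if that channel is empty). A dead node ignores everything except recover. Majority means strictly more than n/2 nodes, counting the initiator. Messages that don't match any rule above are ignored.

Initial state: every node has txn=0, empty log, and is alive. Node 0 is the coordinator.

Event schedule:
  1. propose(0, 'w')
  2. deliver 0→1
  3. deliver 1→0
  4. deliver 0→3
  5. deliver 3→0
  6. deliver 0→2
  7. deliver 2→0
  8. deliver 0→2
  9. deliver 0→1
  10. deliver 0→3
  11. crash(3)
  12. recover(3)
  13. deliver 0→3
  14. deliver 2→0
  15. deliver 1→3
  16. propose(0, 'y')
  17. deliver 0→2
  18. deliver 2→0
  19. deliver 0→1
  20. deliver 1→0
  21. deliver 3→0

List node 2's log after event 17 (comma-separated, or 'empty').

w

step 1 propose(0,'w'): 0={coor,t=1,log=-}
step 2 deliver 0→1: 1={part,t=1,log=-}
step 3 deliver 1→0: —
step 4 deliver 0→3: 3={part,t=1,log=-}
step 5 deliver 3→0: —
step 6 deliver 0→2: 2={part,t=1,log=-}
step 7 deliver 2→0: 0={coor,t=1,log=w}
step 8 deliver 0→2: 2={part,t=1,log=w}
step 9 deliver 0→1: 1={part,t=1,log=w}
step 10 deliver 0→3: 3={part,t=1,log=w}
step 11 crash(3): 3={✗part,t=1,log=w}
step 12 recover(3): 3={part,t=1,log=w}
step 13 deliver 0→3: —
step 14 deliver 2→0: —
step 15 deliver 1→3: —
step 16 propose(0,'y'): 0={coor,t=2,log=w}
step 17 deliver 0→2: 2={part,t=2,log=w}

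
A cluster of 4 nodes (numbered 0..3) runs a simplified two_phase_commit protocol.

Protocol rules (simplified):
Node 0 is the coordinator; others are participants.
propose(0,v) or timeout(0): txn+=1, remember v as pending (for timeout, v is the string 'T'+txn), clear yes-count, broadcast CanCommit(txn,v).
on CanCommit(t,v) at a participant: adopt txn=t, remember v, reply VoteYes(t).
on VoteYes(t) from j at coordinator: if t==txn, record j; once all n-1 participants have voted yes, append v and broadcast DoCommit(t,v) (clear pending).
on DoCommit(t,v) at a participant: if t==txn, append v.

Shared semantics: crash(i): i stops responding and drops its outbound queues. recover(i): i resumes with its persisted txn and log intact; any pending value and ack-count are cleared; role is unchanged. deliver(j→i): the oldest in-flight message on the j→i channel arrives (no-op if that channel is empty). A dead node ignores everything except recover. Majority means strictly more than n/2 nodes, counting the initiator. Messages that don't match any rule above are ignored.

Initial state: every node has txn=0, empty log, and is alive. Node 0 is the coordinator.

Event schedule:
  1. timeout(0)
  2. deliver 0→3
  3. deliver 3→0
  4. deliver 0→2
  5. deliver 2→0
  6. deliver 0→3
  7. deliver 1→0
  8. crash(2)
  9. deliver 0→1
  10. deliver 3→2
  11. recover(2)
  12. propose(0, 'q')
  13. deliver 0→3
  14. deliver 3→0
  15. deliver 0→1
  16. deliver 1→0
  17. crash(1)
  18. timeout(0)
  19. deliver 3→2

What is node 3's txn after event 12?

1

step 1 timeout(0): 0={coor,t=1,log=-}
step 2 deliver 0→3: 3={part,t=1,log=-}
step 3 deliver 3→0: —
step 4 deliver 0→2: 2={part,t=1,log=-}
step 5 deliver 2→0: —
step 6 deliver 0→3: —
step 7 deliver 1→0: —
step 8 crash(2): 2={✗part,t=1,log=-}
step 9 deliver 0→1: 1={part,t=1,log=-}
step 10 deliver 3→2: —
step 11 recover(2): 2={part,t=1,log=-}
step 12 propose(0,'q'): 0={coor,t=2,log=-}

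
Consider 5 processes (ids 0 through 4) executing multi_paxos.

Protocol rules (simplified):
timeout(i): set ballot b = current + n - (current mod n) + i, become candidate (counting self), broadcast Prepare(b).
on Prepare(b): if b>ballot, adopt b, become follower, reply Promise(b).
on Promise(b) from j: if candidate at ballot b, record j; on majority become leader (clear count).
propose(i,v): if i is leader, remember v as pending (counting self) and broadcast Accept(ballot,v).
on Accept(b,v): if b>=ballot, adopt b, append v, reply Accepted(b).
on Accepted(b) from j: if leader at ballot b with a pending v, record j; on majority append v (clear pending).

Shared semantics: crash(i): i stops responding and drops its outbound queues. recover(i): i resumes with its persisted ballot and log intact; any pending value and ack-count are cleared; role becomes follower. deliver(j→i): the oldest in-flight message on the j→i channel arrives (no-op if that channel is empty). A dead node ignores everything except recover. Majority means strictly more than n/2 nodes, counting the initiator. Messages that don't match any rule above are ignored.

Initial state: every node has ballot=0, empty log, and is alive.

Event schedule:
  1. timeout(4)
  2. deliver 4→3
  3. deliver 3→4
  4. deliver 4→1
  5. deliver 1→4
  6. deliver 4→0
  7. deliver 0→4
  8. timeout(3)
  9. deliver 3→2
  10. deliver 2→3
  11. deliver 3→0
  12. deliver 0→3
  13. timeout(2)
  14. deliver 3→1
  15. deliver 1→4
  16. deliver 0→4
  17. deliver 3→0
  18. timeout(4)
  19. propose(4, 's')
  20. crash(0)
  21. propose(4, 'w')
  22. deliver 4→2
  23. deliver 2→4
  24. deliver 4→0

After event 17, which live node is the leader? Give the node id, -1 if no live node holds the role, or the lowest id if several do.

after 1 — timeout(4): n4:cand/b9/[-]
after 2 — deliver 4→3: n3:foll/b9/[-]
after 3 — deliver 3→4: ·
after 4 — deliver 4→1: n1:foll/b9/[-]
after 5 — deliver 1→4: n4:lead/b9/[-]
after 6 — deliver 4→0: n0:foll/b9/[-]
after 7 — deliver 0→4: ·
after 8 — timeout(3): n3:cand/b13/[-]
after 9 — deliver 3→2: n2:foll/b13/[-]
after 10 — deliver 2→3: ·
after 11 — deliver 3→0: n0:foll/b13/[-]
after 12 — deliver 0→3: n3:lead/b13/[-]
after 13 — timeout(2): n2:cand/b17/[-]
after 14 — deliver 3→1: n1:foll/b13/[-]
after 15 — deliver 1→4: ·
after 16 — deliver 0→4: ·
after 17 — deliver 3→0: ·

3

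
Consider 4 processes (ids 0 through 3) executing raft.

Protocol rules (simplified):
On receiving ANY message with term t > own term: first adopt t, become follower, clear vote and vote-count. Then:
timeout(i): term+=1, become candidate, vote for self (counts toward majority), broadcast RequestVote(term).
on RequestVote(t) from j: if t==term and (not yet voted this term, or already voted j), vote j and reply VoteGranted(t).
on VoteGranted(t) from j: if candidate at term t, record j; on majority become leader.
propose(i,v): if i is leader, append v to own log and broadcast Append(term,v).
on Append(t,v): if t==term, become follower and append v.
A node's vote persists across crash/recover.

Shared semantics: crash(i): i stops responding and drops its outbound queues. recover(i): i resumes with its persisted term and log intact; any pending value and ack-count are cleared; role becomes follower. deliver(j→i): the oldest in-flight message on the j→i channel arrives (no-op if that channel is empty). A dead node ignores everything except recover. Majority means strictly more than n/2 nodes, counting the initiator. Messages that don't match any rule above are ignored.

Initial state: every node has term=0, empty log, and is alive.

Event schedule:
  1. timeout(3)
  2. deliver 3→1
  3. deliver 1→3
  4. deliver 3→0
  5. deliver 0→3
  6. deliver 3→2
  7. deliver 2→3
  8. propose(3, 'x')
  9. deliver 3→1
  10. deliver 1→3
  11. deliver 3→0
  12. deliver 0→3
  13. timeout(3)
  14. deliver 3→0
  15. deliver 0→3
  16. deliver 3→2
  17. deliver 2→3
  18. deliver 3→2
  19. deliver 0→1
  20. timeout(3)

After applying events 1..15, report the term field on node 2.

step 1 timeout(3): 3={cand,t=1,log=-}
step 2 deliver 3→1: 1={foll,t=1,log=-}
step 3 deliver 1→3: —
step 4 deliver 3→0: 0={foll,t=1,log=-}
step 5 deliver 0→3: 3={lead,t=1,log=-}
step 6 deliver 3→2: 2={foll,t=1,log=-}
step 7 deliver 2→3: —
step 8 propose(3,'x'): 3={lead,t=1,log=x}
step 9 deliver 3→1: 1={foll,t=1,log=x}
step 10 deliver 1→3: —
step 11 deliver 3→0: 0={foll,t=1,log=x}
step 12 deliver 0→3: —
step 13 timeout(3): 3={cand,t=2,log=x}
step 14 deliver 3→0: 0={foll,t=2,log=x}
step 15 deliver 0→3: —

1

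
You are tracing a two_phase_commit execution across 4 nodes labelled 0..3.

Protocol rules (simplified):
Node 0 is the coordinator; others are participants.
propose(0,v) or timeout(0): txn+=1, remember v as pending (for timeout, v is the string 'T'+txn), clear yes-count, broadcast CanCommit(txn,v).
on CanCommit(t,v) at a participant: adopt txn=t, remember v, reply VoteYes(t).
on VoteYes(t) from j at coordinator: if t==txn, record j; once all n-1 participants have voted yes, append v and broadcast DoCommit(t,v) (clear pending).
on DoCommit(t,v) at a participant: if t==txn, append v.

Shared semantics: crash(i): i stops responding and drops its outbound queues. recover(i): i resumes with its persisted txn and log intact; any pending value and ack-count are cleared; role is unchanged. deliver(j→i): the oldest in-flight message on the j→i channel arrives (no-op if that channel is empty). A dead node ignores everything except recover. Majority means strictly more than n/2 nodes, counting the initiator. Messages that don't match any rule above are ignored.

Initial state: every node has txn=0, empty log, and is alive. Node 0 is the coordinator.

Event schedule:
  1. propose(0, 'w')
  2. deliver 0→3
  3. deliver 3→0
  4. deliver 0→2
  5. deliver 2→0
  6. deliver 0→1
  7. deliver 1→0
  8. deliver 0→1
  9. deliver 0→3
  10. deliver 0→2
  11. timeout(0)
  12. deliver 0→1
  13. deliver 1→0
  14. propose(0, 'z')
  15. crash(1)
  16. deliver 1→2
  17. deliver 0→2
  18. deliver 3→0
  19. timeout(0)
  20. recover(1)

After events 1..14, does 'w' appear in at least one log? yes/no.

[1] propose(0,'w') → N0(coor t1 [-])
[2] deliver 0→3 → N3(part t1 [-])
[3] deliver 3→0 → ∅
[4] deliver 0→2 → N2(part t1 [-])
[5] deliver 2→0 → ∅
[6] deliver 0→1 → N1(part t1 [-])
[7] deliver 1→0 → N0(coor t1 [w])
[8] deliver 0→1 → N1(part t1 [w])
[9] deliver 0→3 → N3(part t1 [w])
[10] deliver 0→2 → N2(part t1 [w])
[11] timeout(0) → N0(coor t2 [w])
[12] deliver 0→1 → N1(part t2 [w])
[13] deliver 1→0 → ∅
[14] propose(0,'z') → N0(coor t3 [w])

yes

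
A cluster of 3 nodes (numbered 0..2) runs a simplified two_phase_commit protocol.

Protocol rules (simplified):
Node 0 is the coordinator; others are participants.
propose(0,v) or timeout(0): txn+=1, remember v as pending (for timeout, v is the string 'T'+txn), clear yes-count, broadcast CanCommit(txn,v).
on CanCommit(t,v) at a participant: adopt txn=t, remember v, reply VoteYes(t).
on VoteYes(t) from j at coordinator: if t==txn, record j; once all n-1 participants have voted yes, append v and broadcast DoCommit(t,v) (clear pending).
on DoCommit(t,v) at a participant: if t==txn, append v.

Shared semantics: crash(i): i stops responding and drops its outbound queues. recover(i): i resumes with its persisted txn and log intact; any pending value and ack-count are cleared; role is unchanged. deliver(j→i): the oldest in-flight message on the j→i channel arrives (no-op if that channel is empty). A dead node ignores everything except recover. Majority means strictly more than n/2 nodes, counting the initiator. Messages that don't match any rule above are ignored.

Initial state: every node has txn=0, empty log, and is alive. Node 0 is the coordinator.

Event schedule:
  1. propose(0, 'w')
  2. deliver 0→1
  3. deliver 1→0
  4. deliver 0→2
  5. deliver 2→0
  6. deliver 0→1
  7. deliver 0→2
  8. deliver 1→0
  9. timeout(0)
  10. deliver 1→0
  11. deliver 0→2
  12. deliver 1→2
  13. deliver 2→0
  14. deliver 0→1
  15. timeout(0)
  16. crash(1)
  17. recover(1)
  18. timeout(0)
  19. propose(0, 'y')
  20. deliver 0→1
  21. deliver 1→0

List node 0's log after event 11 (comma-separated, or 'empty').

w

e1 propose(0,'w'): 0[coor,t=1,-]
e2 deliver 0→1: 1[part,t=1,-]
e3 deliver 1→0: ·
e4 deliver 0→2: 2[part,t=1,-]
e5 deliver 2→0: 0[coor,t=1,w]
e6 deliver 0→1: 1[part,t=1,w]
e7 deliver 0→2: 2[part,t=1,w]
e8 deliver 1→0: ·
e9 timeout(0): 0[coor,t=2,w]
e10 deliver 1→0: ·
e11 deliver 0→2: 2[part,t=2,w]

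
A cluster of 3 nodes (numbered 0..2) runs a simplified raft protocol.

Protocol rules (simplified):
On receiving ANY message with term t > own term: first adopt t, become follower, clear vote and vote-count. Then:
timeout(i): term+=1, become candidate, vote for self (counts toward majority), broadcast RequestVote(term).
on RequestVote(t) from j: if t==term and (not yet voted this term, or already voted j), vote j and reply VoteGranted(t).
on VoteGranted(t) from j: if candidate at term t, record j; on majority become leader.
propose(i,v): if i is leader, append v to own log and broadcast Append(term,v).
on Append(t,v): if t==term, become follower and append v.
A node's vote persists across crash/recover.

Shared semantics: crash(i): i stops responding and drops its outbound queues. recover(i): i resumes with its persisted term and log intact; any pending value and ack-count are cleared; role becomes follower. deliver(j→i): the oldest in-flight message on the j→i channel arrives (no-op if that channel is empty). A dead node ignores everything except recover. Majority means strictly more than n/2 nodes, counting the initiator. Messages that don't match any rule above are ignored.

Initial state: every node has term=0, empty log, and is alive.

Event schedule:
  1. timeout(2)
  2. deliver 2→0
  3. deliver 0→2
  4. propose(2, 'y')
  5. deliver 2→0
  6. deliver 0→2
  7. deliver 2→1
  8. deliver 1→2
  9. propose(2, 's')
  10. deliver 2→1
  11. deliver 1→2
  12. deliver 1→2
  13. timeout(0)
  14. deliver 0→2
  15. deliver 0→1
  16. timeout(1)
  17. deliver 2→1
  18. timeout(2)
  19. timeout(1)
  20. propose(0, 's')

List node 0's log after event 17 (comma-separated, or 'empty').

[1] timeout(2) → N2(cand t1 [-])
[2] deliver 2→0 → N0(foll t1 [-])
[3] deliver 0→2 → N2(lead t1 [-])
[4] propose(2,'y') → N2(lead t1 [y])
[5] deliver 2→0 → N0(foll t1 [y])
[6] deliver 0→2 → ∅
[7] deliver 2→1 → N1(foll t1 [-])
[8] deliver 1→2 → ∅
[9] propose(2,'s') → N2(lead t1 [y,s])
[10] deliver 2→1 → N1(foll t1 [y])
[11] deliver 1→2 → ∅
[12] deliver 1→2 → ∅
[13] timeout(0) → N0(cand t2 [y])
[14] deliver 0→2 → N2(foll t2 [y,s])
[15] deliver 0→1 → N1(foll t2 [y])
[16] timeout(1) → N1(cand t3 [y])
[17] deliver 2→1 → ∅

y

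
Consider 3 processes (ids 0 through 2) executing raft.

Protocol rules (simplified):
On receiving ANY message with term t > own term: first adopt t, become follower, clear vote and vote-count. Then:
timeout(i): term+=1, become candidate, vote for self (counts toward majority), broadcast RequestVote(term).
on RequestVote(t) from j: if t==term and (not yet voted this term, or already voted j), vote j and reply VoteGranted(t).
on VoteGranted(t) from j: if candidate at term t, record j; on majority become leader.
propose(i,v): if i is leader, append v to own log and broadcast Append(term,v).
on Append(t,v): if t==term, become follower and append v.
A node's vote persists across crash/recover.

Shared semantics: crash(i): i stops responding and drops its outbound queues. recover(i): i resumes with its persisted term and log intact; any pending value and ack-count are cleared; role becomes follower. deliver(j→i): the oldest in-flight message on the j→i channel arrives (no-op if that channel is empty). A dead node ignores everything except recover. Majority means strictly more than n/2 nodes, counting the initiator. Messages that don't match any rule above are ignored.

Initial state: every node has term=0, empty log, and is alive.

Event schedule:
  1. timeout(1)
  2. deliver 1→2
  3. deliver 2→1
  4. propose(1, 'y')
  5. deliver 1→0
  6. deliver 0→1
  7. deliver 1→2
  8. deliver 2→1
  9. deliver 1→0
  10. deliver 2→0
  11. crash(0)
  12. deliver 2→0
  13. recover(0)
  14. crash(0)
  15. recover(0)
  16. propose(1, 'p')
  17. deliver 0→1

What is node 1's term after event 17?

step 1 timeout(1): 1={cand,t=1,log=-}
step 2 deliver 1→2: 2={foll,t=1,log=-}
step 3 deliver 2→1: 1={lead,t=1,log=-}
step 4 propose(1,'y'): 1={lead,t=1,log=y}
step 5 deliver 1→0: 0={foll,t=1,log=-}
step 6 deliver 0→1: —
step 7 deliver 1→2: 2={foll,t=1,log=y}
step 8 deliver 2→1: —
step 9 deliver 1→0: 0={foll,t=1,log=y}
step 10 deliver 2→0: —
step 11 crash(0): 0={✗foll,t=1,log=y}
step 12 deliver 2→0: —
step 13 recover(0): 0={foll,t=1,log=y}
step 14 crash(0): 0={✗foll,t=1,log=y}
step 15 recover(0): 0={foll,t=1,log=y}
step 16 propose(1,'p'): 1={lead,t=1,log=y,p}
step 17 deliver 0→1: —

1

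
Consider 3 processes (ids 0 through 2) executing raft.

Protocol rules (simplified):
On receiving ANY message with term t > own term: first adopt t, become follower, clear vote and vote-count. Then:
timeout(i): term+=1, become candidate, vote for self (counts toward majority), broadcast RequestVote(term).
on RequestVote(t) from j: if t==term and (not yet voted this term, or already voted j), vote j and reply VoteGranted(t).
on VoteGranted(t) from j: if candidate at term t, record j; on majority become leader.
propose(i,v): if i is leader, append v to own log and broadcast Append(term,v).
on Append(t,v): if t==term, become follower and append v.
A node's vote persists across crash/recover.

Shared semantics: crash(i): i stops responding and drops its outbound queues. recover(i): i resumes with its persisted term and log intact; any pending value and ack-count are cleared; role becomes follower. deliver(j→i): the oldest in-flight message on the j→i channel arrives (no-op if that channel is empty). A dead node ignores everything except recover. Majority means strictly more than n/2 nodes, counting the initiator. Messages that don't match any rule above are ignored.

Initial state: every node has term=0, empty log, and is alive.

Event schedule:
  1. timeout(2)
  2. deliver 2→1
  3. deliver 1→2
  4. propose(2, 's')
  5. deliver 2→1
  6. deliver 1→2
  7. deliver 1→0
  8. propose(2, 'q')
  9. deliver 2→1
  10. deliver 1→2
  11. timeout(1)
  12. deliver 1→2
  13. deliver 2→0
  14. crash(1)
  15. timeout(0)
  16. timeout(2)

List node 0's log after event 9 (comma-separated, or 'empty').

after 1 — timeout(2): n2:cand/t1/[-]
after 2 — deliver 2→1: n1:foll/t1/[-]
after 3 — deliver 1→2: n2:lead/t1/[-]
after 4 — propose(2,'s'): n2:lead/t1/[s]
after 5 — deliver 2→1: n1:foll/t1/[s]
after 6 — deliver 1→2: ·
after 7 — deliver 1→0: ·
after 8 — propose(2,'q'): n2:lead/t1/[s,q]
after 9 — deliver 2→1: n1:foll/t1/[s,q]

empty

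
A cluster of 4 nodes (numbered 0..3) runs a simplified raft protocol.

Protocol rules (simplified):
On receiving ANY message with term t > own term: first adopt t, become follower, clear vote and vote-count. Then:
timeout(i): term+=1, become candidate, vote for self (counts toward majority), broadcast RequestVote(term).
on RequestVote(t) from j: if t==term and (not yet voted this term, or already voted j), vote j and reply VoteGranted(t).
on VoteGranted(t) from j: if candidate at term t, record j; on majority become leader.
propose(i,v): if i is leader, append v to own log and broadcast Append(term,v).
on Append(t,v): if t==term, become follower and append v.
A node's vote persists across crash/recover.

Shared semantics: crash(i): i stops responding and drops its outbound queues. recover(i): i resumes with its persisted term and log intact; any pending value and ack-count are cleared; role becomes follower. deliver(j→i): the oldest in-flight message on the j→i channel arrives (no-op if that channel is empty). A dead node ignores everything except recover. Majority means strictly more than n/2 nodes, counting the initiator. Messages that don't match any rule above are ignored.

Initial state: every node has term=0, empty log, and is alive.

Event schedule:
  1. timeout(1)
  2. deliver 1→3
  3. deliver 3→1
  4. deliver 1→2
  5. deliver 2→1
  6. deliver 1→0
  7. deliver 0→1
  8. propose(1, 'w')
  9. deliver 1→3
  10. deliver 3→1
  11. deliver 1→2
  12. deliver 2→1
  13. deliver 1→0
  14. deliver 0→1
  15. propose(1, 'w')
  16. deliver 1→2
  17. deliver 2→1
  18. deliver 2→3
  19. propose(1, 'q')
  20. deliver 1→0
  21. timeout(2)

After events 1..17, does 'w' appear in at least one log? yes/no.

e1 timeout(1): 1[cand,t=1,-]
e2 deliver 1→3: 3[foll,t=1,-]
e3 deliver 3→1: ·
e4 deliver 1→2: 2[foll,t=1,-]
e5 deliver 2→1: 1[lead,t=1,-]
e6 deliver 1→0: 0[foll,t=1,-]
e7 deliver 0→1: ·
e8 propose(1,'w'): 1[lead,t=1,w]
e9 deliver 1→3: 3[foll,t=1,w]
e10 deliver 3→1: ·
e11 deliver 1→2: 2[foll,t=1,w]
e12 deliver 2→1: ·
e13 deliver 1→0: 0[foll,t=1,w]
e14 deliver 0→1: ·
e15 propose(1,'w'): 1[lead,t=1,w,w]
e16 deliver 1→2: 2[foll,t=1,w,w]
e17 deliver 2→1: ·

yes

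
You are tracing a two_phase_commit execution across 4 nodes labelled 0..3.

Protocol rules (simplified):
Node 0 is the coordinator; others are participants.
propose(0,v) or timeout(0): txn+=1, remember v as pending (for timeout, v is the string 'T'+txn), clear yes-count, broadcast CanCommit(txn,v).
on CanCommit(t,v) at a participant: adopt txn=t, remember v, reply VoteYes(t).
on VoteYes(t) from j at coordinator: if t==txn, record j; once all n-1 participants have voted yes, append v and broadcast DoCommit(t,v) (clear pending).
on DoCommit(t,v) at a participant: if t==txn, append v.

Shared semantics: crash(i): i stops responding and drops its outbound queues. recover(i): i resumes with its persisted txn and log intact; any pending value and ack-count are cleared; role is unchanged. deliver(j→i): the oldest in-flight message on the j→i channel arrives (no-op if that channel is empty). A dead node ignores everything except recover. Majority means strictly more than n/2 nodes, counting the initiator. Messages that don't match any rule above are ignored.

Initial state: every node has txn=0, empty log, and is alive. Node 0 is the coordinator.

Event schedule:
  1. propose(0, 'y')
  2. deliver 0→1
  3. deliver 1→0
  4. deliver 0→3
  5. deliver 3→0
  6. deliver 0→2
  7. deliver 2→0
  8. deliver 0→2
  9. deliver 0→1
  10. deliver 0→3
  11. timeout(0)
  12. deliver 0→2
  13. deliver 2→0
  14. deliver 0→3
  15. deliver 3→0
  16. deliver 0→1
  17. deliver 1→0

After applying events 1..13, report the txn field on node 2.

e1 propose(0,'y'): 0[coor,t=1,-]
e2 deliver 0→1: 1[part,t=1,-]
e3 deliver 1→0: ·
e4 deliver 0→3: 3[part,t=1,-]
e5 deliver 3→0: ·
e6 deliver 0→2: 2[part,t=1,-]
e7 deliver 2→0: 0[coor,t=1,y]
e8 deliver 0→2: 2[part,t=1,y]
e9 deliver 0→1: 1[part,t=1,y]
e10 deliver 0→3: 3[part,t=1,y]
e11 timeout(0): 0[coor,t=2,y]
e12 deliver 0→2: 2[part,t=2,y]
e13 deliver 2→0: ·

2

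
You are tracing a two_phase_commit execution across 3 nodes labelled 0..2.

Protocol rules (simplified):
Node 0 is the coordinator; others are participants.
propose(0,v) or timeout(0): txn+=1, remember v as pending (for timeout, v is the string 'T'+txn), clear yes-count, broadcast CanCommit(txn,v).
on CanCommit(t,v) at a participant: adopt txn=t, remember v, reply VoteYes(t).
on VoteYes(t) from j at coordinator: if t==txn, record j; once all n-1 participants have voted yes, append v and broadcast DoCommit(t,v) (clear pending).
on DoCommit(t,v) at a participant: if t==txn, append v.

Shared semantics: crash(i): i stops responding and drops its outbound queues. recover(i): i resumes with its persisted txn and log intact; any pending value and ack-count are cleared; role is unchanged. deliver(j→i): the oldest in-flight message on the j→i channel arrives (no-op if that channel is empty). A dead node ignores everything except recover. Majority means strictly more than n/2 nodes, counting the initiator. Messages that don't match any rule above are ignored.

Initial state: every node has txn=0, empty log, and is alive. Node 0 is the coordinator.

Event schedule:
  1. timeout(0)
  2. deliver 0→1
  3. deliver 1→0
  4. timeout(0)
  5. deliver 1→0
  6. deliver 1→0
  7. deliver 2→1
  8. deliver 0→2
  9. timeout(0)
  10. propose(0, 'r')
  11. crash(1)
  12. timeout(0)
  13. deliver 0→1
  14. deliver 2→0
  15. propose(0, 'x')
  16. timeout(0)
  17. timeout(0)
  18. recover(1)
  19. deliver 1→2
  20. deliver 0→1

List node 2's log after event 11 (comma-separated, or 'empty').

[1] timeout(0) → N0(coor t1 [-])
[2] deliver 0→1 → N1(part t1 [-])
[3] deliver 1→0 → ∅
[4] timeout(0) → N0(coor t2 [-])
[5] deliver 1→0 → ∅
[6] deliver 1→0 → ∅
[7] deliver 2→1 → ∅
[8] deliver 0→2 → N2(part t1 [-])
[9] timeout(0) → N0(coor t3 [-])
[10] propose(0,'r') → N0(coor t4 [-])
[11] crash(1) → N1(✗part t1 [-])

empty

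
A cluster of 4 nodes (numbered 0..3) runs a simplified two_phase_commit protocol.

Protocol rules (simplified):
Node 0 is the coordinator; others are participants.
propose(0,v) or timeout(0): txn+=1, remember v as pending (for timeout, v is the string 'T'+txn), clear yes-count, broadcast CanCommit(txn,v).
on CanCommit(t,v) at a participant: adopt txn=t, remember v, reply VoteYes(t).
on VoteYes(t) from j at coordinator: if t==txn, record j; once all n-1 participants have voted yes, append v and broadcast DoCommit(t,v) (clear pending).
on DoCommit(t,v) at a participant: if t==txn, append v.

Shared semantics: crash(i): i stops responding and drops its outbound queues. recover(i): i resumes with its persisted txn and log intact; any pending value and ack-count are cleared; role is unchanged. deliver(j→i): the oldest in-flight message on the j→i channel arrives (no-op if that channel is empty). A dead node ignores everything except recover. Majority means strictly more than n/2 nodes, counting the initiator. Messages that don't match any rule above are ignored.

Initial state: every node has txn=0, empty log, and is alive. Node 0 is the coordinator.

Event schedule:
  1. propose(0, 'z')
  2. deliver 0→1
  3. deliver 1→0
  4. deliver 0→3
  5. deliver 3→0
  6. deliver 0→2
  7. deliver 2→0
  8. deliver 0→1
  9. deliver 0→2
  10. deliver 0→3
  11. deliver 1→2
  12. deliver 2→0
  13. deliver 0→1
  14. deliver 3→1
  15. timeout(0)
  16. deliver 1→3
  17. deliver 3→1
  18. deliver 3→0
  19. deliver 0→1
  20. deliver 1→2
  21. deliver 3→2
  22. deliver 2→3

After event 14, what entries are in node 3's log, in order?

z

[1] propose(0,'z') → N0(coor t1 [-])
[2] deliver 0→1 → N1(part t1 [-])
[3] deliver 1→0 → ∅
[4] deliver 0→3 → N3(part t1 [-])
[5] deliver 3→0 → ∅
[6] deliver 0→2 → N2(part t1 [-])
[7] deliver 2→0 → N0(coor t1 [z])
[8] deliver 0→1 → N1(part t1 [z])
[9] deliver 0→2 → N2(part t1 [z])
[10] deliver 0→3 → N3(part t1 [z])
[11] deliver 1→2 → ∅
[12] deliver 2→0 → ∅
[13] deliver 0→1 → ∅
[14] deliver 3→1 → ∅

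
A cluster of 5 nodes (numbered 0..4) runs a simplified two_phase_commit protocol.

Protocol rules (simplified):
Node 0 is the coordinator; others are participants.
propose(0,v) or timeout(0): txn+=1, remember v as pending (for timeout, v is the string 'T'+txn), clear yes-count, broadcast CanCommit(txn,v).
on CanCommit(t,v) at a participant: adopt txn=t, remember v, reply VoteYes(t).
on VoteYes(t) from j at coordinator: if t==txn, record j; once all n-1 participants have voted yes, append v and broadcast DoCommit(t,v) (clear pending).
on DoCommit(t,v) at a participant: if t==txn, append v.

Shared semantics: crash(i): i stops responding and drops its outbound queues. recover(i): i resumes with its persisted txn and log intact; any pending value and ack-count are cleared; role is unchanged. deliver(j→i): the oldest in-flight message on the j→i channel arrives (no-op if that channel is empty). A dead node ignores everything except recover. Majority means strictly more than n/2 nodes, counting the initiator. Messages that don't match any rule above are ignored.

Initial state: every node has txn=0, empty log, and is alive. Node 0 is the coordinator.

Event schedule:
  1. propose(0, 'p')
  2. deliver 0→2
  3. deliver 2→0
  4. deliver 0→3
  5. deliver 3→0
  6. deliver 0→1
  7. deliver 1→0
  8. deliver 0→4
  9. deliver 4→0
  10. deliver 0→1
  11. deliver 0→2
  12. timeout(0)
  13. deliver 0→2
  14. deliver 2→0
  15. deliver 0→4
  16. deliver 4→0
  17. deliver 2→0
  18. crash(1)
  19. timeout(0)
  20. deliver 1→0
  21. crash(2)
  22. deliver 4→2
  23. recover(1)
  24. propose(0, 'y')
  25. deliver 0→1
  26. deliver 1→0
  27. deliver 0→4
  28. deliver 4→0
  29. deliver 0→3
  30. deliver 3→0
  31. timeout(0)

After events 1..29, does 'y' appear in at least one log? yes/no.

no

step 1 propose(0,'p'): 0={coor,t=1,log=-}
step 2 deliver 0→2: 2={part,t=1,log=-}
step 3 deliver 2→0: —
step 4 deliver 0→3: 3={part,t=1,log=-}
step 5 deliver 3→0: —
step 6 deliver 0→1: 1={part,t=1,log=-}
step 7 deliver 1→0: —
step 8 deliver 0→4: 4={part,t=1,log=-}
step 9 deliver 4→0: 0={coor,t=1,log=p}
step 10 deliver 0→1: 1={part,t=1,log=p}
step 11 deliver 0→2: 2={part,t=1,log=p}
step 12 timeout(0): 0={coor,t=2,log=p}
step 13 deliver 0→2: 2={part,t=2,log=p}
step 14 deliver 2→0: —
step 15 deliver 0→4: 4={part,t=1,log=p}
step 16 deliver 4→0: —
step 17 deliver 2→0: —
step 18 crash(1): 1={✗part,t=1,log=p}
step 19 timeout(0): 0={coor,t=3,log=p}
step 20 deliver 1→0: —
step 21 crash(2): 2={✗part,t=2,log=p}
step 22 deliver 4→2: —
step 23 recover(1): 1={part,t=1,log=p}
step 24 propose(0,'y'): 0={coor,t=4,log=p}
step 25 deliver 0→1: 1={part,t=2,log=p}
step 26 deliver 1→0: —
step 27 deliver 0→4: 4={part,t=2,log=p}
step 28 deliver 4→0: —
step 29 deliver 0→3: 3={part,t=1,log=p}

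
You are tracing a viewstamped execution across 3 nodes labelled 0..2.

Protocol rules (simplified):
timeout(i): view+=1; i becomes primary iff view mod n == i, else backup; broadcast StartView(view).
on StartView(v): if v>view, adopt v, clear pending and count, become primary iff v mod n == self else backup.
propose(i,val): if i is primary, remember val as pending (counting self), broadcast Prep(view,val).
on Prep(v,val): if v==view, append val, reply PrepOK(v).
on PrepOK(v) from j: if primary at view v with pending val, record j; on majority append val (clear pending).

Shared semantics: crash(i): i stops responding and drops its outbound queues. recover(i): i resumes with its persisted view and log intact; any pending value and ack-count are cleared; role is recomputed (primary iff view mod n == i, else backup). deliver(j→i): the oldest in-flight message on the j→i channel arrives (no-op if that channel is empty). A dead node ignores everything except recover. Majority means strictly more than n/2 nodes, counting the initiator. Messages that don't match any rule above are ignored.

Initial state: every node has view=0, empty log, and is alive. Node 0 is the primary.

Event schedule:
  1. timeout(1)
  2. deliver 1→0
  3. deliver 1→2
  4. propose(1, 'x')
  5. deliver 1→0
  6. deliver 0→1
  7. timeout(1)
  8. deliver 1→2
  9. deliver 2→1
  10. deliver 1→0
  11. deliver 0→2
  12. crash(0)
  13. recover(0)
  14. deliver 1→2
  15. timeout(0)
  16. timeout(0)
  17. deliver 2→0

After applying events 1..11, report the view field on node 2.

[1] timeout(1) → N1(prim v1 [-])
[2] deliver 1→0 → N0(back v1 [-])
[3] deliver 1→2 → N2(back v1 [-])
[4] propose(1,'x') → ∅
[5] deliver 1→0 → N0(back v1 [x])
[6] deliver 0→1 → N1(prim v1 [x])
[7] timeout(1) → N1(back v2 [x])
[8] deliver 1→2 → N2(back v1 [x])
[9] deliver 2→1 → ∅
[10] deliver 1→0 → N0(back v2 [x])
[11] deliver 0→2 → ∅

1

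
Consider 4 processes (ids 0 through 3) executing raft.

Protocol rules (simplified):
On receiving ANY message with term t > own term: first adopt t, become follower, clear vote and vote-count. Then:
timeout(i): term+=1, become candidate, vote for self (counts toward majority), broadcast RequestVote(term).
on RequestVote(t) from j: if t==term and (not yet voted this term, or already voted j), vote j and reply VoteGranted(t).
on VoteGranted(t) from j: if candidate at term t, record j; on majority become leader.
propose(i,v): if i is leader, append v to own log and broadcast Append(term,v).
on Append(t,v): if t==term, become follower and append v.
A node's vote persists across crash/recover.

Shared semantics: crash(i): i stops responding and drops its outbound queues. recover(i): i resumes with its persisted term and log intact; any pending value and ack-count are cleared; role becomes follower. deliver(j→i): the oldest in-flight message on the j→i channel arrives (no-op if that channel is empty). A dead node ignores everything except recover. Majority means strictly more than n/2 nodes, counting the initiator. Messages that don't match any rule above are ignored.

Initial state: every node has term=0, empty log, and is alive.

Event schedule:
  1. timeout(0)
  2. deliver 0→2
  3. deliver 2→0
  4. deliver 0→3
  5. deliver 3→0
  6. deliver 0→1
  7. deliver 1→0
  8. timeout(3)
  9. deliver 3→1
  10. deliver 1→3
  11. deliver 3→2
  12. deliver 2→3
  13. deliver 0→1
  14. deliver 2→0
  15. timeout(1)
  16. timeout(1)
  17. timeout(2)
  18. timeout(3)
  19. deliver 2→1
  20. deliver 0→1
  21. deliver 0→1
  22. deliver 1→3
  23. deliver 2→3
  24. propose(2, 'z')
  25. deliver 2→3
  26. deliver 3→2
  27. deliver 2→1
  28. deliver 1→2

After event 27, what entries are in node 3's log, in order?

step 1 timeout(0): 0={cand,t=1,log=-}
step 2 deliver 0→2: 2={foll,t=1,log=-}
step 3 deliver 2→0: —
step 4 deliver 0→3: 3={foll,t=1,log=-}
step 5 deliver 3→0: 0={lead,t=1,log=-}
step 6 deliver 0→1: 1={foll,t=1,log=-}
step 7 deliver 1→0: —
step 8 timeout(3): 3={cand,t=2,log=-}
step 9 deliver 3→1: 1={foll,t=2,log=-}
step 10 deliver 1→3: —
step 11 deliver 3→2: 2={foll,t=2,log=-}
step 12 deliver 2→3: 3={lead,t=2,log=-}
step 13 deliver 0→1: —
step 14 deliver 2→0: —
step 15 timeout(1): 1={cand,t=3,log=-}
step 16 timeout(1): 1={cand,t=4,log=-}
step 17 timeout(2): 2={cand,t=3,log=-}
step 18 timeout(3): 3={cand,t=3,log=-}
step 19 deliver 2→1: —
step 20 deliver 0→1: —
step 21 deliver 0→1: —
step 22 deliver 1→3: —
step 23 deliver 2→3: —
step 24 propose(2,'z'): —
step 25 deliver 2→3: —
step 26 deliver 3→2: —
step 27 deliver 2→1: —

empty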